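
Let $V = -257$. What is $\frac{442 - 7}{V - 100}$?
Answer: $- \frac{145}{119} \approx -1.2185$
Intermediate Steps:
$\frac{442 - 7}{V - 100} = \frac{442 - 7}{-257 - 100} = \frac{435}{-357} = 435 \left(- \frac{1}{357}\right) = - \frac{145}{119}$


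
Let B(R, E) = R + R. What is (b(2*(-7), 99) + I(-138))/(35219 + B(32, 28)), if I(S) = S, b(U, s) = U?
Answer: -8/1857 ≈ -0.0043080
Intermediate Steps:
B(R, E) = 2*R
(b(2*(-7), 99) + I(-138))/(35219 + B(32, 28)) = (2*(-7) - 138)/(35219 + 2*32) = (-14 - 138)/(35219 + 64) = -152/35283 = -152*1/35283 = -8/1857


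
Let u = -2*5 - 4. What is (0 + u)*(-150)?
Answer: 2100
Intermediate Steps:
u = -14 (u = -10 - 4 = -14)
(0 + u)*(-150) = (0 - 14)*(-150) = -14*(-150) = 2100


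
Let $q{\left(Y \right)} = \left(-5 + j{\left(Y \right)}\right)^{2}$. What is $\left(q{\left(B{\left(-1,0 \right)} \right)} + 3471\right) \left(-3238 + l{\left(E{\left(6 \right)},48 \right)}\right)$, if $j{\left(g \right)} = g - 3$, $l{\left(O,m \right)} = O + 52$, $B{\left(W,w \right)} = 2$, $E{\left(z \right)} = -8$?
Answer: $-11201358$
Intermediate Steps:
$l{\left(O,m \right)} = 52 + O$
$j{\left(g \right)} = -3 + g$ ($j{\left(g \right)} = g - 3 = -3 + g$)
$q{\left(Y \right)} = \left(-8 + Y\right)^{2}$ ($q{\left(Y \right)} = \left(-5 + \left(-3 + Y\right)\right)^{2} = \left(-8 + Y\right)^{2}$)
$\left(q{\left(B{\left(-1,0 \right)} \right)} + 3471\right) \left(-3238 + l{\left(E{\left(6 \right)},48 \right)}\right) = \left(\left(-8 + 2\right)^{2} + 3471\right) \left(-3238 + \left(52 - 8\right)\right) = \left(\left(-6\right)^{2} + 3471\right) \left(-3238 + 44\right) = \left(36 + 3471\right) \left(-3194\right) = 3507 \left(-3194\right) = -11201358$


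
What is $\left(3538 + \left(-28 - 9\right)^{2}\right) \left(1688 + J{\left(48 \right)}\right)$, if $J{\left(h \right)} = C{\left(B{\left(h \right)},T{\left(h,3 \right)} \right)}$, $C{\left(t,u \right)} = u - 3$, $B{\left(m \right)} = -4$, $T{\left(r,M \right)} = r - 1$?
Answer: $8498924$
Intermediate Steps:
$T{\left(r,M \right)} = -1 + r$
$C{\left(t,u \right)} = -3 + u$
$J{\left(h \right)} = -4 + h$ ($J{\left(h \right)} = -3 + \left(-1 + h\right) = -4 + h$)
$\left(3538 + \left(-28 - 9\right)^{2}\right) \left(1688 + J{\left(48 \right)}\right) = \left(3538 + \left(-28 - 9\right)^{2}\right) \left(1688 + \left(-4 + 48\right)\right) = \left(3538 + \left(-37\right)^{2}\right) \left(1688 + 44\right) = \left(3538 + 1369\right) 1732 = 4907 \cdot 1732 = 8498924$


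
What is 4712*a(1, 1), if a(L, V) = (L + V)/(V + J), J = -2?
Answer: -9424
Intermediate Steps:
a(L, V) = (L + V)/(-2 + V) (a(L, V) = (L + V)/(V - 2) = (L + V)/(-2 + V))
4712*a(1, 1) = 4712*((1 + 1)/(-2 + 1)) = 4712*(2/(-1)) = 4712*(-1*2) = 4712*(-2) = -9424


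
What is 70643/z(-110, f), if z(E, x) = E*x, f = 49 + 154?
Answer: -70643/22330 ≈ -3.1636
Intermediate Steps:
f = 203
70643/z(-110, f) = 70643/((-110*203)) = 70643/(-22330) = 70643*(-1/22330) = -70643/22330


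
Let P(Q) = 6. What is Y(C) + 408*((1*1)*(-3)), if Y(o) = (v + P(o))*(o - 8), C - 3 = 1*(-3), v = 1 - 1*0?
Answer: -1280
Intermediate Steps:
v = 1 (v = 1 + 0 = 1)
C = 0 (C = 3 + 1*(-3) = 3 - 3 = 0)
Y(o) = -56 + 7*o (Y(o) = (1 + 6)*(o - 8) = 7*(-8 + o) = -56 + 7*o)
Y(C) + 408*((1*1)*(-3)) = (-56 + 7*0) + 408*((1*1)*(-3)) = (-56 + 0) + 408*(1*(-3)) = -56 + 408*(-3) = -56 - 1224 = -1280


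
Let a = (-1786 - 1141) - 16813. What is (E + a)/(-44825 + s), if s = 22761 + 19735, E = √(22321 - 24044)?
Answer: 19740/2329 - I*√1723/2329 ≈ 8.4757 - 0.017823*I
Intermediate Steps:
E = I*√1723 (E = √(-1723) = I*√1723 ≈ 41.509*I)
s = 42496
a = -19740 (a = -2927 - 16813 = -19740)
(E + a)/(-44825 + s) = (I*√1723 - 19740)/(-44825 + 42496) = (-19740 + I*√1723)/(-2329) = (-19740 + I*√1723)*(-1/2329) = 19740/2329 - I*√1723/2329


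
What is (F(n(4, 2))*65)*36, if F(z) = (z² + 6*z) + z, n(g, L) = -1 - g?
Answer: -23400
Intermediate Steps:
F(z) = z² + 7*z
(F(n(4, 2))*65)*36 = (((-1 - 1*4)*(7 + (-1 - 1*4)))*65)*36 = (((-1 - 4)*(7 + (-1 - 4)))*65)*36 = (-5*(7 - 5)*65)*36 = (-5*2*65)*36 = -10*65*36 = -650*36 = -23400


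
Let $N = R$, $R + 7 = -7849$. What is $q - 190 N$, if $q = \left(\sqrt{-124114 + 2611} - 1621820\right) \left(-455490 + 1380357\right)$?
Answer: $-1499966305300 + 924867 i \sqrt{121503} \approx -1.5 \cdot 10^{12} + 3.2238 \cdot 10^{8} i$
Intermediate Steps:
$R = -7856$ ($R = -7 - 7849 = -7856$)
$N = -7856$
$q = -1499967797940 + 924867 i \sqrt{121503}$ ($q = \left(\sqrt{-121503} - 1621820\right) 924867 = \left(i \sqrt{121503} - 1621820\right) 924867 = \left(-1621820 + i \sqrt{121503}\right) 924867 = -1499967797940 + 924867 i \sqrt{121503} \approx -1.5 \cdot 10^{12} + 3.2238 \cdot 10^{8} i$)
$q - 190 N = \left(-1499967797940 + 924867 i \sqrt{121503}\right) - 190 \left(-7856\right) = \left(-1499967797940 + 924867 i \sqrt{121503}\right) - -1492640 = \left(-1499967797940 + 924867 i \sqrt{121503}\right) + 1492640 = -1499966305300 + 924867 i \sqrt{121503}$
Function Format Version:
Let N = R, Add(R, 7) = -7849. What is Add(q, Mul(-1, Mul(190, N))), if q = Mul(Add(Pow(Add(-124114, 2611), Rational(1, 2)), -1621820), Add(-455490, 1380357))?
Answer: Add(-1499966305300, Mul(924867, I, Pow(121503, Rational(1, 2)))) ≈ Add(-1.5000e+12, Mul(3.2238e+8, I))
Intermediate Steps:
R = -7856 (R = Add(-7, -7849) = -7856)
N = -7856
q = Add(-1499967797940, Mul(924867, I, Pow(121503, Rational(1, 2)))) (q = Mul(Add(Pow(-121503, Rational(1, 2)), -1621820), 924867) = Mul(Add(Mul(I, Pow(121503, Rational(1, 2))), -1621820), 924867) = Mul(Add(-1621820, Mul(I, Pow(121503, Rational(1, 2)))), 924867) = Add(-1499967797940, Mul(924867, I, Pow(121503, Rational(1, 2)))) ≈ Add(-1.5000e+12, Mul(3.2238e+8, I)))
Add(q, Mul(-1, Mul(190, N))) = Add(Add(-1499967797940, Mul(924867, I, Pow(121503, Rational(1, 2)))), Mul(-1, Mul(190, -7856))) = Add(Add(-1499967797940, Mul(924867, I, Pow(121503, Rational(1, 2)))), Mul(-1, -1492640)) = Add(Add(-1499967797940, Mul(924867, I, Pow(121503, Rational(1, 2)))), 1492640) = Add(-1499966305300, Mul(924867, I, Pow(121503, Rational(1, 2))))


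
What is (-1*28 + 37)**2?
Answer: 81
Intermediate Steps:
(-1*28 + 37)**2 = (-28 + 37)**2 = 9**2 = 81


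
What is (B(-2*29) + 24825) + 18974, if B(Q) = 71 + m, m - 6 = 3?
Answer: 43879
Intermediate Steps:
m = 9 (m = 6 + 3 = 9)
B(Q) = 80 (B(Q) = 71 + 9 = 80)
(B(-2*29) + 24825) + 18974 = (80 + 24825) + 18974 = 24905 + 18974 = 43879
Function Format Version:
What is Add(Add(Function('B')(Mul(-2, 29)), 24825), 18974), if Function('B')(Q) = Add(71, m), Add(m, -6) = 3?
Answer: 43879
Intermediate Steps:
m = 9 (m = Add(6, 3) = 9)
Function('B')(Q) = 80 (Function('B')(Q) = Add(71, 9) = 80)
Add(Add(Function('B')(Mul(-2, 29)), 24825), 18974) = Add(Add(80, 24825), 18974) = Add(24905, 18974) = 43879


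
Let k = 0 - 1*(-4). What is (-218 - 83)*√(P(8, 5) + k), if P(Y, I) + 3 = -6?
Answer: -301*I*√5 ≈ -673.06*I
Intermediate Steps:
P(Y, I) = -9 (P(Y, I) = -3 - 6 = -9)
k = 4 (k = 0 + 4 = 4)
(-218 - 83)*√(P(8, 5) + k) = (-218 - 83)*√(-9 + 4) = -301*I*√5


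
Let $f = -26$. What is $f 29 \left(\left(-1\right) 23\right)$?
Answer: $17342$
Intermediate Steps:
$f 29 \left(\left(-1\right) 23\right) = \left(-26\right) 29 \left(\left(-1\right) 23\right) = \left(-754\right) \left(-23\right) = 17342$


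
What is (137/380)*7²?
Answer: 6713/380 ≈ 17.666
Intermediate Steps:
(137/380)*7² = (137*(1/380))*49 = (137/380)*49 = 6713/380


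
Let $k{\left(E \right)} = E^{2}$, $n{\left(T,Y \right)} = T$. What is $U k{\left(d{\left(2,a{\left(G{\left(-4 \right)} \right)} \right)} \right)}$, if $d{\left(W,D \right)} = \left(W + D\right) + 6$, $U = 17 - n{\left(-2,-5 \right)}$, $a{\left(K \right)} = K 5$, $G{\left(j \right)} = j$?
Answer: $2736$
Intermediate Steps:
$a{\left(K \right)} = 5 K$
$U = 19$ ($U = 17 - -2 = 17 + 2 = 19$)
$d{\left(W,D \right)} = 6 + D + W$ ($d{\left(W,D \right)} = \left(D + W\right) + 6 = 6 + D + W$)
$U k{\left(d{\left(2,a{\left(G{\left(-4 \right)} \right)} \right)} \right)} = 19 \left(6 + 5 \left(-4\right) + 2\right)^{2} = 19 \left(6 - 20 + 2\right)^{2} = 19 \left(-12\right)^{2} = 19 \cdot 144 = 2736$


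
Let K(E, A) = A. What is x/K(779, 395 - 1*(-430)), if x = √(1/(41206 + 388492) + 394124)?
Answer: √72771201660834994/354500850 ≈ 0.76096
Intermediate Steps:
x = √72771201660834994/429698 (x = √(1/429698 + 394124) = √(169354294553/429698) = √72771201660834994/429698 ≈ 627.79)
x/K(779, 395 - 1*(-430)) = (√72771201660834994/429698)/(395 - 1*(-430)) = (√72771201660834994/429698)/(395 + 430) = (√72771201660834994/429698)/825 = (√72771201660834994/429698)*(1/825) = √72771201660834994/354500850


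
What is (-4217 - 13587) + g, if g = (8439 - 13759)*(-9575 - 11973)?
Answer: 114617556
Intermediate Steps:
g = 114635360 (g = -5320*(-21548) = 114635360)
(-4217 - 13587) + g = (-4217 - 13587) + 114635360 = -17804 + 114635360 = 114617556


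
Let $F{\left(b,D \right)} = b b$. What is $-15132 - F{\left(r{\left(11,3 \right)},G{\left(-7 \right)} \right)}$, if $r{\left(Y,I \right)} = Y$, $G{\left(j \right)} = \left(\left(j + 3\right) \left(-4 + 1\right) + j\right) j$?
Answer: $-15253$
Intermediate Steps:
$G{\left(j \right)} = j \left(-9 - 2 j\right)$ ($G{\left(j \right)} = \left(\left(3 + j\right) \left(-3\right) + j\right) j = \left(\left(-9 - 3 j\right) + j\right) j = \left(-9 - 2 j\right) j = j \left(-9 - 2 j\right)$)
$F{\left(b,D \right)} = b^{2}$
$-15132 - F{\left(r{\left(11,3 \right)},G{\left(-7 \right)} \right)} = -15132 - 11^{2} = -15132 - 121 = -15253$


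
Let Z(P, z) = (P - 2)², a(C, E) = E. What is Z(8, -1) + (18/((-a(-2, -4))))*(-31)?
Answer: -207/2 ≈ -103.50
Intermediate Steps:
Z(P, z) = (-2 + P)²
Z(8, -1) + (18/((-a(-2, -4))))*(-31) = (-2 + 8)² + (18/((-1*(-4))))*(-31) = 6² + (18/4)*(-31) = 36 + (18*(¼))*(-31) = 36 + (9/2)*(-31) = 36 - 279/2 = -207/2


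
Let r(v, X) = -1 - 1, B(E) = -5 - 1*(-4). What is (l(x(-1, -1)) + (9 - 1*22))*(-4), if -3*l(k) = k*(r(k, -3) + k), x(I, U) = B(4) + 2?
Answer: 152/3 ≈ 50.667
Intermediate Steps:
B(E) = -1 (B(E) = -5 + 4 = -1)
r(v, X) = -2
x(I, U) = 1 (x(I, U) = -1 + 2 = 1)
l(k) = -k*(-2 + k)/3
(l(x(-1, -1)) + (9 - 1*22))*(-4) = ((1/3)*1*(2 - 1*1) + (9 - 1*22))*(-4) = ((1/3)*1*(2 - 1) + (9 - 22))*(-4) = ((1/3)*1*1 - 13)*(-4) = (1/3 - 13)*(-4) = -38/3*(-4) = 152/3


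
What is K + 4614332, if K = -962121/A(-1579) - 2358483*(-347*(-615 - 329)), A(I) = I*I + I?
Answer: -641651922015817355/830554 ≈ -7.7256e+11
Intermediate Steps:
A(I) = I + I**2 (A(I) = I**2 + I = I + I**2)
K = -641655754467717283/830554 (K = -962121*(-1/(1579*(1 - 1579))) - 2358483*(-347*(-615 - 329)) = -962121/((-1579*(-1578))) - 2358483*(-347*(-944)) = -962121/2491662 - 2358483/(1/327568) = -962121*1/2491662 - 2358483/1/327568 = -320707/830554 - 2358483*327568 = -320707/830554 - 772563559344 = -641655754467717283/830554 ≈ -7.7256e+11)
K + 4614332 = -641655754467717283/830554 + 4614332 = -641651922015817355/830554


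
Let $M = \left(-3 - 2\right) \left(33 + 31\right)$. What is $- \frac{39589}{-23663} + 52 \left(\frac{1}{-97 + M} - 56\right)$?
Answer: $- \frac{28718797415}{9867471} \approx -2910.5$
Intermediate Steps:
$M = -320$ ($M = \left(-5\right) 64 = -320$)
$- \frac{39589}{-23663} + 52 \left(\frac{1}{-97 + M} - 56\right) = - \frac{39589}{-23663} + 52 \left(\frac{1}{-97 - 320} - 56\right) = \left(-39589\right) \left(- \frac{1}{23663}\right) + 52 \left(\frac{1}{-417} - 56\right) = \frac{39589}{23663} + 52 \left(- \frac{1}{417} - 56\right) = \frac{39589}{23663} + 52 \left(- \frac{23353}{417}\right) = \frac{39589}{23663} - \frac{1214356}{417} = - \frac{28718797415}{9867471}$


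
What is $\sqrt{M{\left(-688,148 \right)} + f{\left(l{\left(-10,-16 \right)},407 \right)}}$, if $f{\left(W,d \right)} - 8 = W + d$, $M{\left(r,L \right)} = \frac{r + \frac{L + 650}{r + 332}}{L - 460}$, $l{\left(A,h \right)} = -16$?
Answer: $\frac{\sqrt{457632393}}{1068} \approx 20.03$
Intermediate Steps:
$M{\left(r,L \right)} = \frac{r + \frac{650 + L}{332 + r}}{-460 + L}$
$f{\left(W,d \right)} = 8 + W + d$ ($f{\left(W,d \right)} = 8 + \left(W + d\right) = 8 + W + d$)
$\sqrt{M{\left(-688,148 \right)} + f{\left(l{\left(-10,-16 \right)},407 \right)}} = \sqrt{\frac{650 + 148 + \left(-688\right)^{2} + 332 \left(-688\right)}{-152720 - -316480 + 332 \cdot 148 + 148 \left(-688\right)} + \left(8 - 16 + 407\right)} = \sqrt{\frac{650 + 148 + 473344 - 228416}{-152720 + 316480 + 49136 - 101824} + 399} = \sqrt{\frac{1}{111072} \cdot 245726 + 399} = \sqrt{\frac{9451}{4272} + 399} = \sqrt{\frac{1713979}{4272}} = \frac{\sqrt{457632393}}{1068}$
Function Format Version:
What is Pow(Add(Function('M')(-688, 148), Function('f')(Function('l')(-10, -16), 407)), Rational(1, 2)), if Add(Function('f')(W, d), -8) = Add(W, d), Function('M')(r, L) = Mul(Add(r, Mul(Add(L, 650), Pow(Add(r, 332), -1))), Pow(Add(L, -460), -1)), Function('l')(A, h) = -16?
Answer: Mul(Rational(1, 1068), Pow(457632393, Rational(1, 2))) ≈ 20.030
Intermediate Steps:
Function('M')(r, L) = Mul(Pow(Add(-460, L), -1), Add(r, Mul(Pow(Add(332, r), -1), Add(650, L)))) (Function('M')(r, L) = Mul(Add(r, Mul(Add(650, L), Pow(Add(332, r), -1))), Pow(Add(-460, L), -1)) = Mul(Add(r, Mul(Pow(Add(332, r), -1), Add(650, L))), Pow(Add(-460, L), -1)) = Mul(Pow(Add(-460, L), -1), Add(r, Mul(Pow(Add(332, r), -1), Add(650, L)))))
Function('f')(W, d) = Add(8, W, d) (Function('f')(W, d) = Add(8, Add(W, d)) = Add(8, W, d))
Pow(Add(Function('M')(-688, 148), Function('f')(Function('l')(-10, -16), 407)), Rational(1, 2)) = Pow(Add(Mul(Pow(Add(-152720, Mul(-460, -688), Mul(332, 148), Mul(148, -688)), -1), Add(650, 148, Pow(-688, 2), Mul(332, -688))), Add(8, -16, 407)), Rational(1, 2)) = Pow(Add(Mul(Pow(Add(-152720, 316480, 49136, -101824), -1), Add(650, 148, 473344, -228416)), 399), Rational(1, 2)) = Pow(Add(Mul(Pow(111072, -1), 245726), 399), Rational(1, 2)) = Pow(Add(Mul(Rational(1, 111072), 245726), 399), Rational(1, 2)) = Pow(Add(Rational(9451, 4272), 399), Rational(1, 2)) = Pow(Rational(1713979, 4272), Rational(1, 2)) = Mul(Rational(1, 1068), Pow(457632393, Rational(1, 2)))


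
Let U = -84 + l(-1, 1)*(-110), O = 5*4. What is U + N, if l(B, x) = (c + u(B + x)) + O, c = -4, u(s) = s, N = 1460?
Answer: -384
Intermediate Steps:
O = 20
l(B, x) = 16 + B + x (l(B, x) = (-4 + (B + x)) + 20 = (-4 + B + x) + 20 = 16 + B + x)
U = -1844 (U = -84 + (16 - 1 + 1)*(-110) = -84 + 16*(-110) = -84 - 1760 = -1844)
U + N = -1844 + 1460 = -384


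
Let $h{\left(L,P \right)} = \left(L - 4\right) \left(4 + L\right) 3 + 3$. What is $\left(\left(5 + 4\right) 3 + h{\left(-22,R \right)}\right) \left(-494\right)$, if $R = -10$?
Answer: $-708396$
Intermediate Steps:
$h{\left(L,P \right)} = 3 + 3 \left(-4 + L\right) \left(4 + L\right)$ ($h{\left(L,P \right)} = \left(-4 + L\right) \left(4 + L\right) 3 + 3 = 3 \left(-4 + L\right) \left(4 + L\right) + 3 = 3 + 3 \left(-4 + L\right) \left(4 + L\right)$)
$\left(\left(5 + 4\right) 3 + h{\left(-22,R \right)}\right) \left(-494\right) = \left(\left(5 + 4\right) 3 - \left(45 - 3 \left(-22\right)^{2}\right)\right) \left(-494\right) = \left(9 \cdot 3 + \left(-45 + 3 \cdot 484\right)\right) \left(-494\right) = \left(27 + \left(-45 + 1452\right)\right) \left(-494\right) = \left(27 + 1407\right) \left(-494\right) = 1434 \left(-494\right) = -708396$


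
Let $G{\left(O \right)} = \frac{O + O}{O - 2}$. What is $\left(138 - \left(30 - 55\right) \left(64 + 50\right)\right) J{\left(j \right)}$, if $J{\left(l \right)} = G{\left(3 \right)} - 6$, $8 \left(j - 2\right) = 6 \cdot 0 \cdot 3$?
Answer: $0$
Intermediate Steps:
$j = 2$ ($j = 2 + \frac{6 \cdot 0 \cdot 3}{8} = 2 + \frac{0 \cdot 3}{8} = 2 + \frac{1}{8} \cdot 0 = 2 + 0 = 2$)
$G{\left(O \right)} = \frac{2 O}{-2 + O}$
$J{\left(l \right)} = 0$ ($J{\left(l \right)} = 2 \cdot 3 \frac{1}{-2 + 3} - 6 = 2 \cdot 3 \cdot 1^{-1} - 6 = 2 \cdot 3 \cdot 1 - 6 = 6 - 6 = 0$)
$\left(138 - \left(30 - 55\right) \left(64 + 50\right)\right) J{\left(j \right)} = \left(138 - \left(30 - 55\right) \left(64 + 50\right)\right) 0 = \left(138 - \left(-25\right) 114\right) 0 = \left(138 - -2850\right) 0 = \left(138 + 2850\right) 0 = 2988 \cdot 0 = 0$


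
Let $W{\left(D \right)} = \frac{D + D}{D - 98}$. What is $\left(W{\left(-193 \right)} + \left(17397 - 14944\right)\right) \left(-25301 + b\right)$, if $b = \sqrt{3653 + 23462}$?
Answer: $- \frac{18070201909}{291} + \frac{714209 \sqrt{27115}}{291} \approx -6.1693 \cdot 10^{7}$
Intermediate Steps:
$b = \sqrt{27115} \approx 164.67$
$W{\left(D \right)} = \frac{2 D}{-98 + D}$
$\left(W{\left(-193 \right)} + \left(17397 - 14944\right)\right) \left(-25301 + b\right) = \left(2 \left(-193\right) \frac{1}{-98 - 193} + \left(17397 - 14944\right)\right) \left(-25301 + \sqrt{27115}\right) = \left(2 \left(-193\right) \frac{1}{-291} + 2453\right) \left(-25301 + \sqrt{27115}\right) = \left(2 \left(-193\right) \left(- \frac{1}{291}\right) + 2453\right) \left(-25301 + \sqrt{27115}\right) = \left(\frac{386}{291} + 2453\right) \left(-25301 + \sqrt{27115}\right) = \frac{714209 \left(-25301 + \sqrt{27115}\right)}{291} = - \frac{18070201909}{291} + \frac{714209 \sqrt{27115}}{291}$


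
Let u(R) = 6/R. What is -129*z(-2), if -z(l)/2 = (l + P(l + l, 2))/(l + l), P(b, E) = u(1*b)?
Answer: 903/4 ≈ 225.75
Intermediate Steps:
P(b, E) = 6/b (P(b, E) = 6/((1*b)) = 6/b)
z(l) = -(l + 3/l)/l (z(l) = -2*(l + 6/(l + l))/(l + l) = -2*(l + 6/((2*l)))/(2*l) = -2*(l + 6*(1/(2*l)))*1/(2*l) = -2*(l + 3/l)*1/(2*l) = -(l + 3/l)/l)
-129*z(-2) = -129*(-1 - 3/(-2)**2) = -129*(-1 - 3*1/4) = -129*(-1 - 3/4) = -129*(-7/4) = 903/4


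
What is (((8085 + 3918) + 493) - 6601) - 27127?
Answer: -21232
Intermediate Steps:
(((8085 + 3918) + 493) - 6601) - 27127 = ((12003 + 493) - 6601) - 27127 = (12496 - 6601) - 27127 = 5895 - 27127 = -21232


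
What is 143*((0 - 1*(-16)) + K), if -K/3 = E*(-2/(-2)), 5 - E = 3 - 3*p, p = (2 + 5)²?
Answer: -61633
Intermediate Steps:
p = 49 (p = 7² = 49)
E = 149 (E = 5 - (3 - 3*49) = 5 - (3 - 147) = 5 - 1*(-144) = 5 + 144 = 149)
K = -447 (K = -447*(-2/(-2)) = -447*(-2*(-½)) = -447 ≈ -447.00)
143*((0 - 1*(-16)) + K) = 143*((0 - 1*(-16)) - 447) = 143*((0 + 16) - 447) = 143*(16 - 447) = 143*(-431) = -61633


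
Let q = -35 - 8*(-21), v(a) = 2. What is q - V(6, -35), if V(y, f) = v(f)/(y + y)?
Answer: 797/6 ≈ 132.83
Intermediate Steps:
V(y, f) = 1/y (V(y, f) = 2/(y + y) = 2/((2*y)) = 2*(1/(2*y)) = 1/y)
q = 133 (q = -35 + 168 = 133)
q - V(6, -35) = 133 - 1/6 = 133 - 1*⅙ = 133 - ⅙ = 797/6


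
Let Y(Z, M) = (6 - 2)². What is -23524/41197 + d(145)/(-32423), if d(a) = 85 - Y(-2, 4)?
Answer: -765561245/1335730331 ≈ -0.57314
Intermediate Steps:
Y(Z, M) = 16 (Y(Z, M) = 4² = 16)
d(a) = 69 (d(a) = 85 - 1*16 = 85 - 16 = 69)
-23524/41197 + d(145)/(-32423) = -23524/41197 + 69/(-32423) = -23524*1/41197 + 69*(-1/32423) = -23524/41197 - 69/32423 = -765561245/1335730331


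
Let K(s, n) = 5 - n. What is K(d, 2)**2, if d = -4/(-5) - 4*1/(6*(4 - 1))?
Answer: 9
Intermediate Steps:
d = 26/45 (d = -4*(-1/5) - 4/(6*3) = 4/5 - 4/18 = 4/5 - 4*1/18 = 4/5 - 2/9 = 26/45 ≈ 0.57778)
K(d, 2)**2 = (5 - 1*2)**2 = (5 - 2)**2 = 3**2 = 9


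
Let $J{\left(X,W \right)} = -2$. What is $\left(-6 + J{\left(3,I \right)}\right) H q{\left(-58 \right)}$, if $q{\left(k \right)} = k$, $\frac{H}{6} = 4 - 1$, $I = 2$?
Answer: $8352$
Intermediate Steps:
$H = 18$ ($H = 6 \left(4 - 1\right) = 6 \cdot 3 = 18$)
$\left(-6 + J{\left(3,I \right)}\right) H q{\left(-58 \right)} = \left(-6 - 2\right) 18 \left(-58\right) = \left(-8\right) 18 \left(-58\right) = \left(-144\right) \left(-58\right) = 8352$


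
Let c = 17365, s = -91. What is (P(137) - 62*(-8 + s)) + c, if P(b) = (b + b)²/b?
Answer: 24051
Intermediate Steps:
P(b) = 4*b (P(b) = (2*b)²/b = (4*b²)/b = 4*b)
(P(137) - 62*(-8 + s)) + c = (4*137 - 62*(-8 - 91)) + 17365 = (548 - 62*(-99)) + 17365 = (548 + 6138) + 17365 = 6686 + 17365 = 24051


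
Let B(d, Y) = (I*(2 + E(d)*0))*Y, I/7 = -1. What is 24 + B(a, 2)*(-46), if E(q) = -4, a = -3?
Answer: 1312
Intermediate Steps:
I = -7 (I = 7*(-1) = -7)
B(d, Y) = -14*Y (B(d, Y) = (-7*(2 - 4*0))*Y = (-7*(2 + 0))*Y = (-7*2)*Y = -14*Y)
24 + B(a, 2)*(-46) = 24 - 14*2*(-46) = 24 - 28*(-46) = 24 + 1288 = 1312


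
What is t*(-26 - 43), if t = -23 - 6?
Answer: 2001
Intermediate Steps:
t = -29
t*(-26 - 43) = -29*(-26 - 43) = -29*(-69) = 2001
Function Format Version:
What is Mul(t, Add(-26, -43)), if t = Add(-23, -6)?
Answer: 2001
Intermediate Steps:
t = -29
Mul(t, Add(-26, -43)) = Mul(-29, Add(-26, -43)) = Mul(-29, -69) = 2001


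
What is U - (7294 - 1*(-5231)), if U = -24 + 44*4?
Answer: -12373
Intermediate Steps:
U = 152 (U = -24 + 176 = 152)
U - (7294 - 1*(-5231)) = 152 - (7294 - 1*(-5231)) = 152 - (7294 + 5231) = 152 - 1*12525 = 152 - 12525 = -12373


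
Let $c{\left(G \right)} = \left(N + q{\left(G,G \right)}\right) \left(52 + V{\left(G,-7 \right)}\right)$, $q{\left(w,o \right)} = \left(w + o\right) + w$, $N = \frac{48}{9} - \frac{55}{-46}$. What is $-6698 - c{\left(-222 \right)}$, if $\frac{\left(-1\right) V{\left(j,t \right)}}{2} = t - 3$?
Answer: $\frac{938030}{23} \approx 40784.0$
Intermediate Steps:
$N = \frac{901}{138}$ ($N = 48 \cdot \frac{1}{9} - - \frac{55}{46} = \frac{16}{3} + \frac{55}{46} = \frac{901}{138} \approx 6.529$)
$V{\left(j,t \right)} = 6 - 2 t$ ($V{\left(j,t \right)} = - 2 \left(t - 3\right) = - 2 \left(-3 + t\right) = 6 - 2 t$)
$q{\left(w,o \right)} = o + 2 w$ ($q{\left(w,o \right)} = \left(o + w\right) + w = o + 2 w$)
$c{\left(G \right)} = \frac{10812}{23} + 216 G$ ($c{\left(G \right)} = \left(\frac{901}{138} + \left(G + 2 G\right)\right) \left(52 + \left(6 - -14\right)\right) = \left(\frac{901}{138} + 3 G\right) \left(52 + \left(6 + 14\right)\right) = \left(\frac{901}{138} + 3 G\right) \left(52 + 20\right) = \left(\frac{901}{138} + 3 G\right) 72 = \frac{10812}{23} + 216 G$)
$-6698 - c{\left(-222 \right)} = -6698 - \left(\frac{10812}{23} + 216 \left(-222\right)\right) = -6698 - \left(\frac{10812}{23} - 47952\right) = -6698 - - \frac{1092084}{23} = -6698 + \frac{1092084}{23} = \frac{938030}{23}$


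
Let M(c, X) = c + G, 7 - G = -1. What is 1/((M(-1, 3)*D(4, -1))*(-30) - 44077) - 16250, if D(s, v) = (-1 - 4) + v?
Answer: -695776251/42817 ≈ -16250.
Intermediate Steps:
G = 8 (G = 7 - 1*(-1) = 7 + 1 = 8)
M(c, X) = 8 + c (M(c, X) = c + 8 = 8 + c)
D(s, v) = -5 + v
1/((M(-1, 3)*D(4, -1))*(-30) - 44077) - 16250 = 1/(((8 - 1)*(-5 - 1))*(-30) - 44077) - 16250 = 1/((7*(-6))*(-30) - 44077) - 16250 = 1/(-42*(-30) - 44077) - 16250 = 1/(1260 - 44077) - 16250 = 1/(-42817) - 16250 = -1/42817 - 16250 = -695776251/42817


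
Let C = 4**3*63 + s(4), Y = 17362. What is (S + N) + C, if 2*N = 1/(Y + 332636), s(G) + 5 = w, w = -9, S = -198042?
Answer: -135816023903/699996 ≈ -1.9402e+5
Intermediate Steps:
s(G) = -14 (s(G) = -5 - 9 = -14)
C = 4018 (C = 4**3*63 - 14 = 64*63 - 14 = 4032 - 14 = 4018)
N = 1/699996 (N = 1/(2*(17362 + 332636)) = (1/2)/349998 = (1/2)*(1/349998) = 1/699996 ≈ 1.4286e-6)
(S + N) + C = (-198042 + 1/699996) + 4018 = -138628607831/699996 + 4018 = -135816023903/699996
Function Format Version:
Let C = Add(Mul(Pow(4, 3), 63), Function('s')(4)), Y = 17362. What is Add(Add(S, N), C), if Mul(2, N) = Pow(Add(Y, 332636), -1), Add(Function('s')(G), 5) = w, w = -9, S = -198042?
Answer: Rational(-135816023903, 699996) ≈ -1.9402e+5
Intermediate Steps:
Function('s')(G) = -14 (Function('s')(G) = Add(-5, -9) = -14)
C = 4018 (C = Add(Mul(Pow(4, 3), 63), -14) = Add(Mul(64, 63), -14) = Add(4032, -14) = 4018)
N = Rational(1, 699996) (N = Mul(Rational(1, 2), Pow(Add(17362, 332636), -1)) = Mul(Rational(1, 2), Pow(349998, -1)) = Mul(Rational(1, 2), Rational(1, 349998)) = Rational(1, 699996) ≈ 1.4286e-6)
Add(Add(S, N), C) = Add(Add(-198042, Rational(1, 699996)), 4018) = Add(Rational(-138628607831, 699996), 4018) = Rational(-135816023903, 699996)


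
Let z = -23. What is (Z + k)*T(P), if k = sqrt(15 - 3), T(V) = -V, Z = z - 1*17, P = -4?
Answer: -160 + 8*sqrt(3) ≈ -146.14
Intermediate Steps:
Z = -40 (Z = -23 - 1*17 = -23 - 17 = -40)
k = 2*sqrt(3) (k = sqrt(12) = 2*sqrt(3) ≈ 3.4641)
(Z + k)*T(P) = (-40 + 2*sqrt(3))*(-1*(-4)) = (-40 + 2*sqrt(3))*4 = -160 + 8*sqrt(3)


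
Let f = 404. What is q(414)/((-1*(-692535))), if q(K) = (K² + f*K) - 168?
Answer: 112828/230845 ≈ 0.48876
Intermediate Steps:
q(K) = -168 + K² + 404*K (q(K) = (K² + 404*K) - 168 = -168 + K² + 404*K)
q(414)/((-1*(-692535))) = (-168 + 414² + 404*414)/((-1*(-692535))) = (-168 + 171396 + 167256)/692535 = 338484*(1/692535) = 112828/230845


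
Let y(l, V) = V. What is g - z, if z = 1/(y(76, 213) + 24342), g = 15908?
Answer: 390620939/24555 ≈ 15908.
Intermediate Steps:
z = 1/24555 (z = 1/(213 + 24342) = 1/24555 ≈ 4.0725e-5)
g - z = 15908 - 1*1/24555 = 15908 - 1/24555 = 390620939/24555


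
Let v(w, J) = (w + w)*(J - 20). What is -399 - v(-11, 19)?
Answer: -421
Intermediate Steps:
v(w, J) = 2*w*(-20 + J) (v(w, J) = (2*w)*(-20 + J) = 2*w*(-20 + J))
-399 - v(-11, 19) = -399 - 2*(-11)*(-20 + 19) = -399 - 2*(-11)*(-1) = -399 - 1*22 = -399 - 22 = -421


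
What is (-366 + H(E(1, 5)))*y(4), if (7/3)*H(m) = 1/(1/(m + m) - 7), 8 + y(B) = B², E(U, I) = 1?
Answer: -266496/91 ≈ -2928.5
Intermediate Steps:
y(B) = -8 + B²
H(m) = 3/(7*(-7 + 1/(2*m))) (H(m) = 3/(7*(1/(m + m) - 7)) = 3/(7*(1/(2*m) - 7)) = 3/(7*(-7 + 1/(2*m))))
(-366 + H(E(1, 5)))*y(4) = (-366 - 6*1/(-7 + 98*1))*(-8 + 4²) = (-366 - 6*1/(-7 + 98))*(-8 + 16) = (-366 - 6*1/91)*8 = (-366 - 6*1*1/91)*8 = (-366 - 6/91)*8 = -33312/91*8 = -266496/91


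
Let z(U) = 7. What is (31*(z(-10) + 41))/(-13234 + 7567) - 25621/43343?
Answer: -69896197/81874927 ≈ -0.85369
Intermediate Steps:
(31*(z(-10) + 41))/(-13234 + 7567) - 25621/43343 = (31*(7 + 41))/(-13234 + 7567) - 25621/43343 = (31*48)/(-5667) - 25621*1/43343 = 1488*(-1/5667) - 25621/43343 = -496/1889 - 25621/43343 = -69896197/81874927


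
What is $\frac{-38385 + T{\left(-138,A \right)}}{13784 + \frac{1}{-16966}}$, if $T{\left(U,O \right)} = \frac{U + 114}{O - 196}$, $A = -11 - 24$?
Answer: $- \frac{50145337342}{18007169411} \approx -2.7847$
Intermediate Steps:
$A = -35$ ($A = -11 - 24 = -35$)
$T{\left(U,O \right)} = \frac{114 + U}{-196 + O}$
$\frac{-38385 + T{\left(-138,A \right)}}{13784 + \frac{1}{-16966}} = \frac{-38385 + \frac{114 - 138}{-196 - 35}}{13784 + \frac{1}{-16966}} = \frac{-38385 + \frac{1}{-231} \left(-24\right)}{13784 - \frac{1}{16966}} = \frac{-38385 - - \frac{8}{77}}{\frac{233859343}{16966}} = \left(-38385 + \frac{8}{77}\right) \frac{16966}{233859343} = \left(- \frac{2955637}{77}\right) \frac{16966}{233859343} = - \frac{50145337342}{18007169411}$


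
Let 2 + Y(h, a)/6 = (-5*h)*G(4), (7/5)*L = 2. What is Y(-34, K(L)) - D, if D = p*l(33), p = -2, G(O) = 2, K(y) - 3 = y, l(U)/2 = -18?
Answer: 1956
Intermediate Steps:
L = 10/7 (L = (5/7)*2 = 10/7 ≈ 1.4286)
l(U) = -36 (l(U) = 2*(-18) = -36)
K(y) = 3 + y
Y(h, a) = -12 - 60*h (Y(h, a) = -12 + 6*(-5*h*2) = -12 + 6*(-10*h) = -12 - 60*h)
D = 72 (D = -2*(-36) = 72)
Y(-34, K(L)) - D = (-12 - 60*(-34)) - 1*72 = (-12 + 2040) - 72 = 2028 - 72 = 1956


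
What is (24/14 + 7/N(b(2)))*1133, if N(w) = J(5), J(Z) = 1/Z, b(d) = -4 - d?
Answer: 291181/7 ≈ 41597.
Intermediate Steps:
N(w) = ⅕ (N(w) = 1/5 = ⅕)
(24/14 + 7/N(b(2)))*1133 = (24/14 + 7/(⅕))*1133 = (24*(1/14) + 7*5)*1133 = (12/7 + 35)*1133 = (257/7)*1133 = 291181/7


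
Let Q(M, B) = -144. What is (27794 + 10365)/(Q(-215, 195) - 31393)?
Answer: -3469/2867 ≈ -1.2100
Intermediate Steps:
(27794 + 10365)/(Q(-215, 195) - 31393) = (27794 + 10365)/(-144 - 31393) = 38159/(-31537) = 38159*(-1/31537) = -3469/2867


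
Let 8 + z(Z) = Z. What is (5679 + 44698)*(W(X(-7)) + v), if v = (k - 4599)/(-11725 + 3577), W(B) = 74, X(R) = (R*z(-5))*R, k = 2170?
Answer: 4356754091/1164 ≈ 3.7429e+6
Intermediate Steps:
z(Z) = -8 + Z
X(R) = -13*R² (X(R) = (R*(-8 - 5))*R = (R*(-13))*R = (-13*R)*R = -13*R²)
v = 347/1164 (v = (2170 - 4599)/(-11725 + 3577) = -2429/(-8148) = -2429*(-1/8148) = 347/1164 ≈ 0.29811)
(5679 + 44698)*(W(X(-7)) + v) = (5679 + 44698)*(74 + 347/1164) = 50377*(86483/1164) = 4356754091/1164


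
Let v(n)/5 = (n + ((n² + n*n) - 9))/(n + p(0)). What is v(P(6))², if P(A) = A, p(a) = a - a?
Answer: 13225/4 ≈ 3306.3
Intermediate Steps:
p(a) = 0
v(n) = 5*(-9 + n + 2*n²)/n (v(n) = 5*((n + ((n² + n*n) - 9))/(n + 0)) = 5*((n + ((n² + n²) - 9))/n) = 5*((n + (2*n² - 9))/n) = 5*((n + (-9 + 2*n²))/n) = 5*((-9 + n + 2*n²)/n) = 5*(-9 + n + 2*n²)/n)
v(P(6))² = (5 - 45/6 + 10*6)² = (5 - 45*⅙ + 60)² = (5 - 15/2 + 60)² = (115/2)² = 13225/4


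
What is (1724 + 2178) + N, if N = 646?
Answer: 4548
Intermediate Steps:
(1724 + 2178) + N = (1724 + 2178) + 646 = 3902 + 646 = 4548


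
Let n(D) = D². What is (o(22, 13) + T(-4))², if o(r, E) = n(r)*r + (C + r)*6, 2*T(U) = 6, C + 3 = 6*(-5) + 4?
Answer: 112550881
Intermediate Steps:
C = -29 (C = -3 + (6*(-5) + 4) = -3 + (-30 + 4) = -3 - 26 = -29)
T(U) = 3 (T(U) = (½)*6 = 3)
o(r, E) = -174 + r³ + 6*r (o(r, E) = r²*r + (-29 + r)*6 = r³ + (-174 + 6*r) = -174 + r³ + 6*r)
(o(22, 13) + T(-4))² = ((-174 + 22³ + 6*22) + 3)² = ((-174 + 10648 + 132) + 3)² = (10606 + 3)² = 10609² = 112550881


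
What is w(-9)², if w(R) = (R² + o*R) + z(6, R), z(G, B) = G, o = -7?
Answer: 22500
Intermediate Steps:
w(R) = 6 + R² - 7*R (w(R) = (R² - 7*R) + 6 = 6 + R² - 7*R)
w(-9)² = (6 + (-9)² - 7*(-9))² = (6 + 81 + 63)² = 150² = 22500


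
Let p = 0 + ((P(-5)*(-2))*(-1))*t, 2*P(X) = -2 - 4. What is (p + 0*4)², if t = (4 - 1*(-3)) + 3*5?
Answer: 17424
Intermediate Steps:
P(X) = -3 (P(X) = (-2 - 4)/2 = (½)*(-6) = -3)
t = 22 (t = (4 + 3) + 15 = 7 + 15 = 22)
p = -132 (p = 0 + (-3*(-2)*(-1))*22 = 0 + (6*(-1))*22 = 0 - 6*22 = 0 - 132 = -132)
(p + 0*4)² = (-132 + 0*4)² = (-132 + 0)² = (-132)² = 17424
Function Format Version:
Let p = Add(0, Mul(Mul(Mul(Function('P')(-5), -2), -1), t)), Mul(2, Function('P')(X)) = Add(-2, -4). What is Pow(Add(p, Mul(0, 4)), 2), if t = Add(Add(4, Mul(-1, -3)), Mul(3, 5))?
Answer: 17424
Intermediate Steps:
Function('P')(X) = -3 (Function('P')(X) = Mul(Rational(1, 2), Add(-2, -4)) = Mul(Rational(1, 2), -6) = -3)
t = 22 (t = Add(Add(4, 3), 15) = Add(7, 15) = 22)
p = -132 (p = Add(0, Mul(Mul(Mul(-3, -2), -1), 22)) = Add(0, Mul(Mul(6, -1), 22)) = Add(0, Mul(-6, 22)) = Add(0, -132) = -132)
Pow(Add(p, Mul(0, 4)), 2) = Pow(Add(-132, Mul(0, 4)), 2) = Pow(Add(-132, 0), 2) = Pow(-132, 2) = 17424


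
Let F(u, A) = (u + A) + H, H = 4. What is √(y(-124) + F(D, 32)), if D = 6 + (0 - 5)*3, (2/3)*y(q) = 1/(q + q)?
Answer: √415059/124 ≈ 5.1956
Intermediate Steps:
y(q) = 3/(4*q) (y(q) = 3/(2*(q + q)) = 3/(2*((2*q))) = 3*(1/(2*q))/2 = 3/(4*q))
D = -9 (D = 6 - 5*3 = 6 - 15 = -9)
F(u, A) = 4 + A + u (F(u, A) = (u + A) + 4 = (A + u) + 4 = 4 + A + u)
√(y(-124) + F(D, 32)) = √((¾)/(-124) + (4 + 32 - 9)) = √((¾)*(-1/124) + 27) = √(-3/496 + 27) = √(13389/496) = √415059/124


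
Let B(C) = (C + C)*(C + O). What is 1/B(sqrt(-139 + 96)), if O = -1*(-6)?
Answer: -sqrt(43)/(-516*I + 86*sqrt(43)) ≈ -0.0063291 - 0.0057911*I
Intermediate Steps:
O = 6
B(C) = 2*C*(6 + C) (B(C) = (C + C)*(C + 6) = (2*C)*(6 + C) = 2*C*(6 + C))
1/B(sqrt(-139 + 96)) = 1/(2*sqrt(-139 + 96)*(6 + sqrt(-139 + 96))) = 1/(2*sqrt(-43)*(6 + sqrt(-43))) = 1/(2*(I*sqrt(43))*(6 + I*sqrt(43))) = 1/(2*I*sqrt(43)*(6 + I*sqrt(43))) = -I*sqrt(43)/(86*(6 + I*sqrt(43)))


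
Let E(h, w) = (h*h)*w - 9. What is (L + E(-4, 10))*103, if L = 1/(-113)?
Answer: 1757386/113 ≈ 15552.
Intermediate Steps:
E(h, w) = -9 + w*h² (E(h, w) = h²*w - 9 = w*h² - 9 = -9 + w*h²)
L = -1/113 ≈ -0.0088496
(L + E(-4, 10))*103 = (-1/113 + (-9 + 10*(-4)²))*103 = (-1/113 + (-9 + 10*16))*103 = (-1/113 + (-9 + 160))*103 = (-1/113 + 151)*103 = (17062/113)*103 = 1757386/113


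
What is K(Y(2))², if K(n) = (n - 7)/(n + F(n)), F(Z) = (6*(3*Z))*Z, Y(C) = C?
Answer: 25/5476 ≈ 0.0045654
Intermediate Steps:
F(Z) = 18*Z² (F(Z) = (18*Z)*Z = 18*Z²)
K(n) = (-7 + n)/(n + 18*n²) (K(n) = (n - 7)/(n + 18*n²) = (-7 + n)/(n + 18*n²))
K(Y(2))² = ((-7 + 2)/(2*(1 + 18*2)))² = ((½)*(-5)/(1 + 36))² = ((½)*(-5)/37)² = ((½)*(1/37)*(-5))² = (-5/74)² = 25/5476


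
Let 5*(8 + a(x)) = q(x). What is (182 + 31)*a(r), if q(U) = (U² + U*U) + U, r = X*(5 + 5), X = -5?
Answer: 209166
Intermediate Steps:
r = -50 (r = -5*(5 + 5) = -5*10 = -50)
q(U) = U + 2*U² (q(U) = (U² + U²) + U = 2*U² + U = U + 2*U²)
a(x) = -8 + x*(1 + 2*x)/5 (a(x) = -8 + (x*(1 + 2*x))/5 = -8 + x*(1 + 2*x)/5)
(182 + 31)*a(r) = (182 + 31)*(-8 + (⅕)*(-50)*(1 + 2*(-50))) = 213*(-8 + (⅕)*(-50)*(1 - 100)) = 213*(-8 + (⅕)*(-50)*(-99)) = 213*(-8 + 990) = 213*982 = 209166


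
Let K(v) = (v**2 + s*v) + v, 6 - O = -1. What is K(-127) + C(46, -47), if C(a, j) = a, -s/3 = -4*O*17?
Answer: -165308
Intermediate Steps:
O = 7 (O = 6 - 1*(-1) = 6 + 1 = 7)
s = 1428 (s = -(-12)*7*17 = -(-12)*119 = -3*(-476) = 1428)
K(v) = v**2 + 1429*v (K(v) = (v**2 + 1428*v) + v = v**2 + 1429*v)
K(-127) + C(46, -47) = -127*(1429 - 127) + 46 = -127*1302 + 46 = -165354 + 46 = -165308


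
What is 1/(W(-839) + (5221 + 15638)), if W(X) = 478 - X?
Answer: 1/22176 ≈ 4.5094e-5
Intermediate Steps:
1/(W(-839) + (5221 + 15638)) = 1/((478 - 1*(-839)) + (5221 + 15638)) = 1/((478 + 839) + 20859) = 1/(1317 + 20859) = 1/22176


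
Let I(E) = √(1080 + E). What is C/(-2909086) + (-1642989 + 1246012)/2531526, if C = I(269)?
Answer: -396977/2531526 - √1349/2909086 ≈ -0.15683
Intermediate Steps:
C = √1349 (C = √(1080 + 269) = √1349 ≈ 36.729)
C/(-2909086) + (-1642989 + 1246012)/2531526 = √1349/(-2909086) + (-1642989 + 1246012)/2531526 = √1349*(-1/2909086) - 396977*1/2531526 = -√1349/2909086 - 396977/2531526 = -396977/2531526 - √1349/2909086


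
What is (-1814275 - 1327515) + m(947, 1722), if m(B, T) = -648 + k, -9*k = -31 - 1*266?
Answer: -3142405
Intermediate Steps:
k = 33 (k = -(-31 - 1*266)/9 = -(-31 - 266)/9 = -⅑*(-297) = 33)
m(B, T) = -615 (m(B, T) = -648 + 33 = -615)
(-1814275 - 1327515) + m(947, 1722) = (-1814275 - 1327515) - 615 = -3141790 - 615 = -3142405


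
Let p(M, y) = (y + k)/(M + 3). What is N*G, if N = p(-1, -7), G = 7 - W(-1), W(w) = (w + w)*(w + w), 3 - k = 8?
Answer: -18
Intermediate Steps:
k = -5 (k = 3 - 1*8 = 3 - 8 = -5)
W(w) = 4*w² (W(w) = (2*w)*(2*w) = 4*w²)
p(M, y) = (-5 + y)/(3 + M) (p(M, y) = (y - 5)/(M + 3) = (-5 + y)/(3 + M))
G = 3 (G = 7 - 4*(-1)² = 7 - 4 = 3)
N = -6 (N = (-5 - 7)/(3 - 1) = -12/2 = (½)*(-12) = -6)
N*G = -6*3 = -18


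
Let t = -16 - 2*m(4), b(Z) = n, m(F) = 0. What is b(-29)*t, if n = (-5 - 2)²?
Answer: -784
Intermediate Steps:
n = 49 (n = (-7)² = 49)
b(Z) = 49
t = -16 (t = -16 - 2*0 = -16 + 0 = -16)
b(-29)*t = 49*(-16) = -784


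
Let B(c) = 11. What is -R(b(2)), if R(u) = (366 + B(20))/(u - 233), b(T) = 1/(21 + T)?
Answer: 8671/5358 ≈ 1.6183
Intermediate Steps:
R(u) = 377/(-233 + u) (R(u) = (366 + 11)/(u - 233) = 377/(-233 + u))
-R(b(2)) = -377/(-233 + 1/(21 + 2)) = -377/(-233 + 1/23) = -377/(-5358/23) = -377*(-23)/5358 = -1*(-8671/5358) = 8671/5358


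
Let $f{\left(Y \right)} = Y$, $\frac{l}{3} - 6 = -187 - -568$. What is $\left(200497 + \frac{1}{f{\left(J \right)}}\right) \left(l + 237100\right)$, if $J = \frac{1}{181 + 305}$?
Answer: $47886410563$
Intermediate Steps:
$l = 1161$ ($l = 18 + 3 \left(-187 - -568\right) = 18 + 3 \left(-187 + 568\right) = 18 + 3 \cdot 381 = 18 + 1143 = 1161$)
$J = \frac{1}{486} \approx 0.0020576$
$\left(200497 + \frac{1}{f{\left(J \right)}}\right) \left(l + 237100\right) = \left(200497 + \frac{1}{\frac{1}{486}}\right) \left(1161 + 237100\right) = \left(200497 + 486\right) 238261 = 200983 \cdot 238261 = 47886410563$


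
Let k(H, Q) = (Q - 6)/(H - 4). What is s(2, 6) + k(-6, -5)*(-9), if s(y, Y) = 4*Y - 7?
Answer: 71/10 ≈ 7.1000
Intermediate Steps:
s(y, Y) = -7 + 4*Y
k(H, Q) = (-6 + Q)/(-4 + H)
s(2, 6) + k(-6, -5)*(-9) = (-7 + 4*6) + ((-6 - 5)/(-4 - 6))*(-9) = (-7 + 24) + (-11/(-10))*(-9) = 17 - ⅒*(-11)*(-9) = 17 + (11/10)*(-9) = 17 - 99/10 = 71/10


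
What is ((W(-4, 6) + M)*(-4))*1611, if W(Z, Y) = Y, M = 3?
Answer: -57996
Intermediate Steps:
((W(-4, 6) + M)*(-4))*1611 = ((6 + 3)*(-4))*1611 = (9*(-4))*1611 = -36*1611 = -57996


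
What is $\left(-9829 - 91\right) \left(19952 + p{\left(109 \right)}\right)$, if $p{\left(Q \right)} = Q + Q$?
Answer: $-200086400$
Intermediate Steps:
$p{\left(Q \right)} = 2 Q$
$\left(-9829 - 91\right) \left(19952 + p{\left(109 \right)}\right) = \left(-9829 - 91\right) \left(19952 + 2 \cdot 109\right) = - 9920 \left(19952 + 218\right) = \left(-9920\right) 20170 = -200086400$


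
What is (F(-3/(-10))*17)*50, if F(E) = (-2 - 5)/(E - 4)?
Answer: 59500/37 ≈ 1608.1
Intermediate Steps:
F(E) = -7/(-4 + E)
(F(-3/(-10))*17)*50 = (-7/(-4 - 3/(-10))*17)*50 = (-7/(-4 - 3*(-1/10))*17)*50 = (-7/(-4 + 3/10)*17)*50 = (-7/(-37/10)*17)*50 = (-7*(-10/37)*17)*50 = ((70/37)*17)*50 = (1190/37)*50 = 59500/37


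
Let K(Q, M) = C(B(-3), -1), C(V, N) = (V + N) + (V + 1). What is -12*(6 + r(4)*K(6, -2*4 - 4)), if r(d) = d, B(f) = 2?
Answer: -264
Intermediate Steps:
C(V, N) = 1 + N + 2*V (C(V, N) = (N + V) + (1 + V) = 1 + N + 2*V)
K(Q, M) = 4 (K(Q, M) = 1 - 1 + 2*2 = 1 - 1 + 4 = 4)
-12*(6 + r(4)*K(6, -2*4 - 4)) = -12*(6 + 4*4) = -12*(6 + 16) = -12*22 = -264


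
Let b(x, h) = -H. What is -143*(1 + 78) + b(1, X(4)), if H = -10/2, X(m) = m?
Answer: -11292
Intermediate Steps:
H = -5 (H = -10*1/2 = -5)
b(x, h) = 5 (b(x, h) = -1*(-5) = 5)
-143*(1 + 78) + b(1, X(4)) = -143*(1 + 78) + 5 = -143*79 + 5 = -11297 + 5 = -11292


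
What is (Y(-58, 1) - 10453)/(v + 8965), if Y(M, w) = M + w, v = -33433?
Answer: 5255/12234 ≈ 0.42954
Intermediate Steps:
(Y(-58, 1) - 10453)/(v + 8965) = ((-58 + 1) - 10453)/(-33433 + 8965) = (-57 - 10453)/(-24468) = -10510*(-1/24468) = 5255/12234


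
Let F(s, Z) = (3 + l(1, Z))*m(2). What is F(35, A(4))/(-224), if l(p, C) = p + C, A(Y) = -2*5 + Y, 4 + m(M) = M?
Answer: -1/56 ≈ -0.017857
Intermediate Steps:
m(M) = -4 + M
A(Y) = -10 + Y
l(p, C) = C + p
F(s, Z) = -8 - 2*Z (F(s, Z) = (3 + (Z + 1))*(-4 + 2) = (3 + (1 + Z))*(-2) = (4 + Z)*(-2) = -8 - 2*Z)
F(35, A(4))/(-224) = (-8 - 2*(-10 + 4))/(-224) = (-8 - 2*(-6))*(-1/224) = (-8 + 12)*(-1/224) = 4*(-1/224) = -1/56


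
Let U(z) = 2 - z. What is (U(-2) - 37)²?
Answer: 1089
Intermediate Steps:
(U(-2) - 37)² = ((2 - 1*(-2)) - 37)² = ((2 + 2) - 37)² = (4 - 37)² = (-33)² = 1089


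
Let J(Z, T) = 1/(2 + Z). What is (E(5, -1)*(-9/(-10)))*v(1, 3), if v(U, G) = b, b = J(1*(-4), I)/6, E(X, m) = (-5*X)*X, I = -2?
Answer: 75/8 ≈ 9.3750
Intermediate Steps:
E(X, m) = -5*X**2
b = -1/12 (b = 1/((2 + 1*(-4))*6) = (1/6)/(2 - 4) = (1/6)/(-2) = -1/2*1/6 = -1/12 ≈ -0.083333)
v(U, G) = -1/12
(E(5, -1)*(-9/(-10)))*v(1, 3) = ((-5*5**2)*(-9/(-10)))*(-1/12) = ((-5*25)*(-9*(-1/10)))*(-1/12) = -125*9/10*(-1/12) = -225/2*(-1/12) = 75/8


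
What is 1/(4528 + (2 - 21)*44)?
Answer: 1/3692 ≈ 0.00027086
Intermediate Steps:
1/(4528 + (2 - 21)*44) = 1/(4528 - 19*44) = 1/(4528 - 836) = 1/3692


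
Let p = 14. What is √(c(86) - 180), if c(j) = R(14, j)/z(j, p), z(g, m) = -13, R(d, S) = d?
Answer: I*√30602/13 ≈ 13.456*I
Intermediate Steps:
c(j) = -14/13 (c(j) = 14/(-13) = 14*(-1/13) = -14/13)
√(c(86) - 180) = √(-14/13 - 180) = √(-2354/13) = I*√30602/13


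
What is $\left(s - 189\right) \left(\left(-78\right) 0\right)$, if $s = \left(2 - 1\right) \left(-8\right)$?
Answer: $0$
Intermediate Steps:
$s = -8$ ($s = 1 \left(-8\right) = -8$)
$\left(s - 189\right) \left(\left(-78\right) 0\right) = \left(-8 - 189\right) \left(\left(-78\right) 0\right) = \left(-197\right) 0 = 0$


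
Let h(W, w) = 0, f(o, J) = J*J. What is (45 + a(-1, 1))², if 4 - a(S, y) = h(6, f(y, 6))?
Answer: 2401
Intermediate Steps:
f(o, J) = J²
a(S, y) = 4 (a(S, y) = 4 - 1*0 = 4 + 0 = 4)
(45 + a(-1, 1))² = (45 + 4)² = 49² = 2401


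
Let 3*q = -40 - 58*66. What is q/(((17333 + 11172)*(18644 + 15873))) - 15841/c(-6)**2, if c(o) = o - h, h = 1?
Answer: -954249318163/2951721255 ≈ -323.29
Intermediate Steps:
c(o) = -1 + o (c(o) = o - 1*1 = o - 1 = -1 + o)
q = -3868/3 (q = (-40 - 58*66)/3 = (-40 - 3828)/3 = (1/3)*(-3868) = -3868/3 ≈ -1289.3)
q/(((17333 + 11172)*(18644 + 15873))) - 15841/c(-6)**2 = -3868*1/((17333 + 11172)*(18644 + 15873))/3 - 15841/(-1 - 6)**2 = -3868/(3*(28505*34517)) - 15841/((-7)**2) = -3868/3/983907085 - 15841/49 = -3868/3*1/983907085 - 15841*1/49 = -3868/2951721255 - 2263/7 = -954249318163/2951721255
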